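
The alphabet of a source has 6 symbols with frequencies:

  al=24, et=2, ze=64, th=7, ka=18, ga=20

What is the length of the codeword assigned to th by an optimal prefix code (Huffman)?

Repeatedly merge the two smallest:
merge et(2) and th(7): 9
merge 9 and ka(18): 27
merge ga(20) and al(24): 44
merge 27 and 44: 71
merge ze(64) and 71: 135
The subtree containing th is merged 4 times, so code length = 4.

4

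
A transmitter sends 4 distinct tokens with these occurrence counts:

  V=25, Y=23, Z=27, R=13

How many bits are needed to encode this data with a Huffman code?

Merge the two smallest weights repeatedly:
R(13) + Y(23) → 36
V(25) + Z(27) → 52
36 + 52 → 88
Each symbol's bit-cost is frequency × depth; summing gives 176 bits (equivalently 36 + 52 + 88).

176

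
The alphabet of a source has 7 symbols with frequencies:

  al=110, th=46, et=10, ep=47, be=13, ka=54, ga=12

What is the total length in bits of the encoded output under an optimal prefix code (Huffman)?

Greedily combine the two least-frequent nodes:
combine et(10), ga(12) → 22
combine be(13), 22 → 35
combine 35, th(46) → 81
combine ep(47), ka(54) → 101
combine 81, 101 → 182
combine al(110), 182 → 292
The encoded length is the sum of every internal node's weight: 22 + 35 + 81 + 101 + 182 + 292 = 713 bits.

713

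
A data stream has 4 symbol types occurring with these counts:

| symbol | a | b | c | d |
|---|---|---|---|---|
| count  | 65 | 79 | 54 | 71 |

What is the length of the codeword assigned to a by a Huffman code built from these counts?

Build the tree from the bottom:
combine c(54), a(65) → 119
combine d(71), b(79) → 150
combine 119, 150 → 269
The subtree containing a is merged 2 times, so code length = 2.

2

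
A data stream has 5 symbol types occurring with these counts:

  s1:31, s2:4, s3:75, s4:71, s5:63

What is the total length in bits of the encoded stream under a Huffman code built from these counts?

Build the Huffman tree bottom-up:
combine s2(4), s1(31) → 35
combine 35, s5(63) → 98
combine s4(71), s3(75) → 146
combine 98, 146 → 244
Each symbol's bit-cost is frequency × depth; summing gives 523 bits (equivalently 35 + 98 + 146 + 244).

523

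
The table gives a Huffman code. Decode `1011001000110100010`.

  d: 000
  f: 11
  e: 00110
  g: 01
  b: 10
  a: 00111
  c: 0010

bfcebc

Read left to right; each codeword is recognised as soon as it completes (prefix code):
  10→b | 11→f | 0010→c | 00110→e | 10→b | 0010→c
Decoded message: bfcebc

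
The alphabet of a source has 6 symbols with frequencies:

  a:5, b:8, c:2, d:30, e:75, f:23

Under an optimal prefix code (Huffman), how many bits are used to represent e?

Build the tree from the bottom:
c(2) + a(5) → 7
7 + b(8) → 15
15 + f(23) → 38
d(30) + 38 → 68
68 + e(75) → 143
e is merged only at the final step, so code length = 1.

1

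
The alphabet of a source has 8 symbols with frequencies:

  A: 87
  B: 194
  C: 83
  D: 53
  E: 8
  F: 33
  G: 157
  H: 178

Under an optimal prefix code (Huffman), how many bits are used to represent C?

Repeatedly merge the two smallest:
combine E(8), F(33) → 41
combine 41, D(53) → 94
combine C(83), A(87) → 170
combine 94, G(157) → 251
combine 170, H(178) → 348
combine B(194), 251 → 445
combine 348, 445 → 793
The subtree containing C is merged 3 times, so code length = 3.

3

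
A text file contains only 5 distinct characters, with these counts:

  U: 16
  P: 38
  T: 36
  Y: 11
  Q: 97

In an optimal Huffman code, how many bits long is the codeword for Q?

1

Repeatedly merge the two smallest:
merge Y(11) and U(16): 27
merge 27 and T(36): 63
merge P(38) and 63: 101
merge Q(97) and 101: 198
Q sits one level below the root: a 1-bit codeword.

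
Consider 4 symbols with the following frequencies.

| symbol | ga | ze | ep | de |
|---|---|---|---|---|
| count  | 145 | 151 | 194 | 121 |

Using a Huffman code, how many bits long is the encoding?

1222

Build the Huffman tree bottom-up:
merge de(121) and ga(145): 266
merge ze(151) and ep(194): 345
merge 266 and 345: 611
Total encoded bits = sum of merged weights = 266 + 345 + 611 = 1222.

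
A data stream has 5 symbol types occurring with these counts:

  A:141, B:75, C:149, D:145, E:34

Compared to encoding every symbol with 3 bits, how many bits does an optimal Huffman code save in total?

Fixed-length: 3 bits × 544 symbols = 1632 bits.
Huffman merges:
merge E(34) and B(75): 109
merge 109 and A(141): 250
merge D(145) and C(149): 294
merge 250 and 294: 544
Huffman total = 109 + 250 + 294 + 544 = 1197 bits.
Saving = 1632 − 1197 = 435 bits.

435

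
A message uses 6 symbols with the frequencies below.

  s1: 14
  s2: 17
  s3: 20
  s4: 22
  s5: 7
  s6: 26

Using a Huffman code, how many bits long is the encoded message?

270

Greedily combine the two least-frequent nodes:
merge s5(7) and s1(14): 21
merge s2(17) and s3(20): 37
merge 21 and s4(22): 43
merge s6(26) and 37: 63
merge 43 and 63: 106
The encoded length is the sum of every internal node's weight: 21 + 37 + 43 + 63 + 106 = 270 bits.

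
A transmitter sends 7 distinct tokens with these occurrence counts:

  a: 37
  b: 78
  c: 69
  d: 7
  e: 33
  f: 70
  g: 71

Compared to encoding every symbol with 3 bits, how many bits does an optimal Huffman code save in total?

109

Fixed-length: 3 bits × 365 symbols = 1095 bits.
Huffman merges:
combine d(7), e(33) → 40
combine a(37), 40 → 77
combine c(69), f(70) → 139
combine g(71), 77 → 148
combine b(78), 139 → 217
combine 148, 217 → 365
Huffman total = 40 + 77 + 139 + 148 + 217 + 365 = 986 bits.
Saving = 1095 − 986 = 109 bits.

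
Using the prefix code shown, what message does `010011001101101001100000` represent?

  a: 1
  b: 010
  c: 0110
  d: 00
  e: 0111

Read left to right; each codeword is recognised as soon as it completes (prefix code):
  010→b | 0110→c | 0110→c | 1→a | 1→a | 010→b | 0110→c | 00→d | 00→d
Decoded message: bccaabcdd

bccaabcdd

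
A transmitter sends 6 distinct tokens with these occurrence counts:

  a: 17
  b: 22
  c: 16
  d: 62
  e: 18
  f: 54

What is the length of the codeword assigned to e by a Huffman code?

3

Huffman merges, smallest pair first:
c(16) + a(17) → 33
e(18) + b(22) → 40
33 + 40 → 73
f(54) + d(62) → 116
73 + 116 → 189
e's leaf is at depth 3, giving a 3-bit codeword.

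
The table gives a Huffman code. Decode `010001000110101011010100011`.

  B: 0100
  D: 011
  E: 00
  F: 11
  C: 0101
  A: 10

BBDCDCED

Read left to right; each codeword is recognised as soon as it completes (prefix code):
  0100→B | 0100→B | 011→D | 0101→C | 011→D | 0101→C | 00→E | 011→D
Decoded message: BBDCDCED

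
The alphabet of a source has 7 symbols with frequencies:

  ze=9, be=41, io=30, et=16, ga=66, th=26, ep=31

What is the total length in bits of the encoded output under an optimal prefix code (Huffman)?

Merge the two smallest weights repeatedly:
merge ze(9) and et(16): 25
merge 25 and th(26): 51
merge io(30) and ep(31): 61
merge be(41) and 51: 92
merge 61 and ga(66): 127
merge 92 and 127: 219
The encoded length is the sum of every internal node's weight: 25 + 51 + 61 + 92 + 127 + 219 = 575 bits.

575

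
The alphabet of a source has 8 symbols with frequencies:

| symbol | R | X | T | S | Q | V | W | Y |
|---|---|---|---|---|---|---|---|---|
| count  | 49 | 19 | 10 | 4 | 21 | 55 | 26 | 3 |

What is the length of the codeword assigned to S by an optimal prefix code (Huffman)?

5

Repeatedly merge the two smallest:
combine Y(3), S(4) → 7
combine 7, T(10) → 17
combine 17, X(19) → 36
combine Q(21), W(26) → 47
combine 36, 47 → 83
combine R(49), V(55) → 104
combine 83, 104 → 187
S's leaf is at depth 5, giving a 5-bit codeword.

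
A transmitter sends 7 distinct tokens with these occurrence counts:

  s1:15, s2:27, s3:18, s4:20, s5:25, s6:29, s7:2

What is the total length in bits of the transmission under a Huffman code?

369

Merge the two smallest weights repeatedly:
combine s7(2), s1(15) → 17
combine 17, s3(18) → 35
combine s4(20), s5(25) → 45
combine s2(27), s6(29) → 56
combine 35, 45 → 80
combine 56, 80 → 136
The encoded length is the sum of every internal node's weight: 17 + 35 + 45 + 56 + 80 + 136 = 369 bits.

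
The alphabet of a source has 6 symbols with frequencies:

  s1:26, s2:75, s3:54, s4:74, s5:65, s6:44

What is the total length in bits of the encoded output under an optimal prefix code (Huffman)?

Merge the two smallest weights repeatedly:
s1(26) + s6(44) → 70
s3(54) + s5(65) → 119
70 + s4(74) → 144
s2(75) + 119 → 194
144 + 194 → 338
Total encoded bits = sum of merged weights = 70 + 119 + 144 + 194 + 338 = 865.

865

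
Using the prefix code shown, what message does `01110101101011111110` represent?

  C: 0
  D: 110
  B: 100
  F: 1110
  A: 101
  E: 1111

CFAACEF

Read left to right; each codeword is recognised as soon as it completes (prefix code):
  0→C | 1110→F | 101→A | 101→A | 0→C | 1111→E | 1110→F
Decoded message: CFAACEF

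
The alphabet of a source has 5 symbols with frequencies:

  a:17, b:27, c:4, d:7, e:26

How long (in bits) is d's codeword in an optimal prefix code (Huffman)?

3

Repeatedly merge the two smallest:
c(4) + d(7) → 11
11 + a(17) → 28
e(26) + b(27) → 53
28 + 53 → 81
d's leaf is at depth 3, giving a 3-bit codeword.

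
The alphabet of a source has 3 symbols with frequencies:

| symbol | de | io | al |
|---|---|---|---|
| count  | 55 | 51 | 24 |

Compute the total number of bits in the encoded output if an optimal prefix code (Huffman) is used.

Build the Huffman tree bottom-up:
combine al(24), io(51) → 75
combine de(55), 75 → 130
Total encoded bits = sum of merged weights = 75 + 130 = 205.

205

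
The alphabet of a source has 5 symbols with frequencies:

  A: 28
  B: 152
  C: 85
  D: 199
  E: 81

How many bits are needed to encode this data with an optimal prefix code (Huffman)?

Merge the two smallest weights repeatedly:
A(28) + E(81) → 109
C(85) + 109 → 194
B(152) + 194 → 346
D(199) + 346 → 545
Each symbol's bit-cost is frequency × depth; summing gives 1194 bits (equivalently 109 + 194 + 346 + 545).

1194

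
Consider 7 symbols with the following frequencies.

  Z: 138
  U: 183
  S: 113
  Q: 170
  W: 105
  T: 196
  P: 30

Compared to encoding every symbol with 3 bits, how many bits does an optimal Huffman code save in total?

244

Fixed-length: 3 bits × 935 symbols = 2805 bits.
Huffman merges:
P(30) + W(105) → 135
S(113) + 135 → 248
Z(138) + Q(170) → 308
U(183) + T(196) → 379
248 + 308 → 556
379 + 556 → 935
Huffman total = 135 + 248 + 308 + 379 + 556 + 935 = 2561 bits.
Saving = 2805 − 2561 = 244 bits.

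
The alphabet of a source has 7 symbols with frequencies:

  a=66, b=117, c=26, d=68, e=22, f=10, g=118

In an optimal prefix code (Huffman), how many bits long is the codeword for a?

3

Huffman merges, smallest pair first:
f(10) + e(22) → 32
c(26) + 32 → 58
58 + a(66) → 124
d(68) + b(117) → 185
g(118) + 124 → 242
185 + 242 → 427
a's leaf is at depth 3, giving a 3-bit codeword.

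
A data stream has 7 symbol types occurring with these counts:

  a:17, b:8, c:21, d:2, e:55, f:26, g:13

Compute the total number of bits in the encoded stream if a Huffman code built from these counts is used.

Merge the two smallest weights repeatedly:
merge d(2) and b(8): 10
merge 10 and g(13): 23
merge a(17) and c(21): 38
merge 23 and f(26): 49
merge 38 and 49: 87
merge e(55) and 87: 142
Each symbol's bit-cost is frequency × depth; summing gives 349 bits (equivalently 10 + 23 + 38 + 49 + 87 + 142).

349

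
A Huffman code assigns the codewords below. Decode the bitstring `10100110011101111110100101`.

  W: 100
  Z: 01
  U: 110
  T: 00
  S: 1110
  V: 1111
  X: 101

XTUZUVUWX

Read left to right; each codeword is recognised as soon as it completes (prefix code):
  101→X | 00→T | 110→U | 01→Z | 110→U | 1111→V | 110→U | 100→W | 101→X
Decoded message: XTUZUVUWX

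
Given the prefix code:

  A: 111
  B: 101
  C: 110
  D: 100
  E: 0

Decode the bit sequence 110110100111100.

CCDAD

Read left to right; each codeword is recognised as soon as it completes (prefix code):
  110→C | 110→C | 100→D | 111→A | 100→D
Decoded message: CCDAD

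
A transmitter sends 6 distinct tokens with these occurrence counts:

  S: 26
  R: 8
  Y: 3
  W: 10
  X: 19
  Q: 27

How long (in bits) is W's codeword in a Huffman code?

Build the tree from the bottom:
combine Y(3), R(8) → 11
combine W(10), 11 → 21
combine X(19), 21 → 40
combine S(26), Q(27) → 53
combine 40, 53 → 93
W's leaf is at depth 3, giving a 3-bit codeword.

3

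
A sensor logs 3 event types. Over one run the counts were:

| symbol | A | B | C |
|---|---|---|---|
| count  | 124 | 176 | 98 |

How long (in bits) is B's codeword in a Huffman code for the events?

1

Repeatedly merge the two smallest:
C(98) + A(124) → 222
B(176) + 222 → 398
B is a child of the root — depth 1, so its codeword is a single bit.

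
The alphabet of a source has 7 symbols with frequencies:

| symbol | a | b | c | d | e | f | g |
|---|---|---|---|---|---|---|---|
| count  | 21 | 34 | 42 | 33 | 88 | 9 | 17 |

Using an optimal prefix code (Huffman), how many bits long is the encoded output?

628

Build the Huffman tree bottom-up:
merge f(9) and g(17): 26
merge a(21) and 26: 47
merge d(33) and b(34): 67
merge c(42) and 47: 89
merge 67 and e(88): 155
merge 89 and 155: 244
Each symbol's bit-cost is frequency × depth; summing gives 628 bits (equivalently 26 + 47 + 67 + 89 + 155 + 244).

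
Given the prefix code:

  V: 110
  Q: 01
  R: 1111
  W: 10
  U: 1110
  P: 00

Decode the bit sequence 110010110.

Read left to right; each codeword is recognised as soon as it completes (prefix code):
  110→V | 01→Q | 01→Q | 10→W
Decoded message: VQQW

VQQW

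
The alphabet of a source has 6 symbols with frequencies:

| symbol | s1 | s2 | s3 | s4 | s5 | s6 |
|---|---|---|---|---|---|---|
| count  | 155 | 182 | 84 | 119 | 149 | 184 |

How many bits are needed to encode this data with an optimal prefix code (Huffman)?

2253

Build the Huffman tree bottom-up:
s3(84) + s4(119) → 203
s5(149) + s1(155) → 304
s2(182) + s6(184) → 366
203 + 304 → 507
366 + 507 → 873
Each symbol's bit-cost is frequency × depth; summing gives 2253 bits (equivalently 203 + 304 + 366 + 507 + 873).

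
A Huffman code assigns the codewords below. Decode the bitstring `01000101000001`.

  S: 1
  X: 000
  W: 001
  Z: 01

ZXSZXW

Read left to right; each codeword is recognised as soon as it completes (prefix code):
  01→Z | 000→X | 1→S | 01→Z | 000→X | 001→W
Decoded message: ZXSZXW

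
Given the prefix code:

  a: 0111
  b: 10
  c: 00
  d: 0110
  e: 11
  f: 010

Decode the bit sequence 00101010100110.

cbbbbd

Read left to right; each codeword is recognised as soon as it completes (prefix code):
  00→c | 10→b | 10→b | 10→b | 10→b | 0110→d
Decoded message: cbbbbd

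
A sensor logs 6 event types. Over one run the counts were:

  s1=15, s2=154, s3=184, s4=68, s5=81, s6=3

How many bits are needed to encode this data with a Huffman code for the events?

1097

Greedily combine the two least-frequent nodes:
s6(3) + s1(15) → 18
18 + s4(68) → 86
s5(81) + 86 → 167
s2(154) + 167 → 321
s3(184) + 321 → 505
Total encoded bits = sum of merged weights = 18 + 86 + 167 + 321 + 505 = 1097.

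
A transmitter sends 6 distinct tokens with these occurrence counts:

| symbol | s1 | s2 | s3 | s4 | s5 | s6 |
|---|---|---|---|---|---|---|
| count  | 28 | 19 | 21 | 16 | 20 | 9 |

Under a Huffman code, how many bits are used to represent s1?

2

Repeatedly merge the two smallest:
s6(9) + s4(16) → 25
s2(19) + s5(20) → 39
s3(21) + 25 → 46
s1(28) + 39 → 67
46 + 67 → 113
s1 sits 2 levels below the root, so its codeword is 2 bits.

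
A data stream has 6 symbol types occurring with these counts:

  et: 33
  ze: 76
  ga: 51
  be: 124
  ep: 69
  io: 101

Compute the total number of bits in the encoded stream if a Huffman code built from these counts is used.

1137

Build the Huffman tree bottom-up:
combine et(33), ga(51) → 84
combine ep(69), ze(76) → 145
combine 84, io(101) → 185
combine be(124), 145 → 269
combine 185, 269 → 454
Each symbol's bit-cost is frequency × depth; summing gives 1137 bits (equivalently 84 + 145 + 185 + 269 + 454).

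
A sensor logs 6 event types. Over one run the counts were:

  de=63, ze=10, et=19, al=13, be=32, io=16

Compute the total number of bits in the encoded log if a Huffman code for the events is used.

356

Merge the two smallest weights repeatedly:
merge ze(10) and al(13): 23
merge io(16) and et(19): 35
merge 23 and be(32): 55
merge 35 and 55: 90
merge de(63) and 90: 153
Each symbol's bit-cost is frequency × depth; summing gives 356 bits (equivalently 23 + 35 + 55 + 90 + 153).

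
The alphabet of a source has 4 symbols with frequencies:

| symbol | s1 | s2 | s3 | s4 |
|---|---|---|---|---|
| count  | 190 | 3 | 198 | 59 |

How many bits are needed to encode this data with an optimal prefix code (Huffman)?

Build the Huffman tree bottom-up:
merge s2(3) and s4(59): 62
merge 62 and s1(190): 252
merge s3(198) and 252: 450
Total encoded bits = sum of merged weights = 62 + 252 + 450 = 764.

764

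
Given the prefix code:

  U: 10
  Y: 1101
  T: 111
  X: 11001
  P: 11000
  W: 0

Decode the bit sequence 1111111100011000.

Read left to right; each codeword is recognised as soon as it completes (prefix code):
  111→T | 111→T | 11000→P | 11000→P
Decoded message: TTPP

TTPP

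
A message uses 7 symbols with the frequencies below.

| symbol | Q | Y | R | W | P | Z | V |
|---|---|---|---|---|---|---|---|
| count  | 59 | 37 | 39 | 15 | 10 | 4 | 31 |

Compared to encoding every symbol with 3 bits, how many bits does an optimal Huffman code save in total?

Fixed-length: 3 bits × 195 symbols = 585 bits.
Huffman merges:
merge Z(4) and P(10): 14
merge 14 and W(15): 29
merge 29 and V(31): 60
merge Y(37) and R(39): 76
merge Q(59) and 60: 119
merge 76 and 119: 195
Huffman total = 14 + 29 + 60 + 76 + 119 + 195 = 493 bits.
Saving = 585 − 493 = 92 bits.

92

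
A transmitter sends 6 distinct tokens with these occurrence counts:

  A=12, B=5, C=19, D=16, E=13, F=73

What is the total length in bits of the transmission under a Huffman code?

Greedily combine the two least-frequent nodes:
B(5) + A(12) → 17
E(13) + D(16) → 29
17 + C(19) → 36
29 + 36 → 65
65 + F(73) → 138
The encoded length is the sum of every internal node's weight: 17 + 29 + 36 + 65 + 138 = 285 bits.

285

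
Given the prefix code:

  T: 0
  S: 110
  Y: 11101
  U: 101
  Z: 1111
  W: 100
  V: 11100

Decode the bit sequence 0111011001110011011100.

Read left to right; each codeword is recognised as soon as it completes (prefix code):
  0→T | 11101→Y | 100→W | 11100→V | 110→S | 11100→V
Decoded message: TYWVSV

TYWVSV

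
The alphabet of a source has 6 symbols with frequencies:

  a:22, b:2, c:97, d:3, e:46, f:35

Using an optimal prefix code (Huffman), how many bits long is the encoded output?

Merge the two smallest weights repeatedly:
b(2) + d(3) → 5
5 + a(22) → 27
27 + f(35) → 62
e(46) + 62 → 108
c(97) + 108 → 205
Each symbol's bit-cost is frequency × depth; summing gives 407 bits (equivalently 5 + 27 + 62 + 108 + 205).

407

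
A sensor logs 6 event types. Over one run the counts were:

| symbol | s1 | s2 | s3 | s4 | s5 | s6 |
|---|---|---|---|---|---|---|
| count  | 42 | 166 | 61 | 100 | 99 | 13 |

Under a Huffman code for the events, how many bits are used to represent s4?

Huffman merges, smallest pair first:
combine s6(13), s1(42) → 55
combine 55, s3(61) → 116
combine s5(99), s4(100) → 199
combine 116, s2(166) → 282
combine 199, 282 → 481
The subtree containing s4 is merged 2 times, so code length = 2.

2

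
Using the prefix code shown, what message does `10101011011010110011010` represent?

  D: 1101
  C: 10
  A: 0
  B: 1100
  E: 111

CCCDCCBDA

Read left to right; each codeword is recognised as soon as it completes (prefix code):
  10→C | 10→C | 10→C | 1101→D | 10→C | 10→C | 1100→B | 1101→D | 0→A
Decoded message: CCCDCCBDA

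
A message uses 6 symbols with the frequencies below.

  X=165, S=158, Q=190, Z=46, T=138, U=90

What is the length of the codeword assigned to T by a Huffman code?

Build the tree from the bottom:
merge Z(46) and U(90): 136
merge 136 and T(138): 274
merge S(158) and X(165): 323
merge Q(190) and 274: 464
merge 323 and 464: 787
T's leaf is at depth 3, giving a 3-bit codeword.

3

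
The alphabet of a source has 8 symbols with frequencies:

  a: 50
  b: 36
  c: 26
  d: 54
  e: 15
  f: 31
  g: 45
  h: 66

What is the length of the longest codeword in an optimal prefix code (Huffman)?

Merge the two lowest-weight nodes at each step:
merge e(15) and c(26): 41
merge f(31) and b(36): 67
merge 41 and g(45): 86
merge a(50) and d(54): 104
merge h(66) and 67: 133
merge 86 and 104: 190
merge 133 and 190: 323
The first pair merged (e, c) ends up deepest, at depth 4.

4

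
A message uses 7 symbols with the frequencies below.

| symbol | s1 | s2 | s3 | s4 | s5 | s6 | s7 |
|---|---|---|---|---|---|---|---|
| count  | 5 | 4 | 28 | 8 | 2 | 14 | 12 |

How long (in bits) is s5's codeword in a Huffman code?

5

Repeatedly merge the two smallest:
s5(2) + s2(4) → 6
s1(5) + 6 → 11
s4(8) + 11 → 19
s7(12) + s6(14) → 26
19 + 26 → 45
s3(28) + 45 → 73
s5 sits 5 levels below the root, so its codeword is 5 bits.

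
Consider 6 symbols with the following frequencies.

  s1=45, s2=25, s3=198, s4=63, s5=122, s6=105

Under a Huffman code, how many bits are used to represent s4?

Build the tree from the bottom:
s2(25) + s1(45) → 70
s4(63) + 70 → 133
s6(105) + s5(122) → 227
133 + s3(198) → 331
227 + 331 → 558
The subtree containing s4 is merged 3 times, so code length = 3.

3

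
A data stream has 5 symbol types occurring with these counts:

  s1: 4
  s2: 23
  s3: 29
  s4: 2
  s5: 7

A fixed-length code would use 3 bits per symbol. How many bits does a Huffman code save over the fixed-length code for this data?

75

Fixed-length: 3 bits × 65 symbols = 195 bits.
Huffman merges:
combine s4(2), s1(4) → 6
combine 6, s5(7) → 13
combine 13, s2(23) → 36
combine s3(29), 36 → 65
Huffman total = 6 + 13 + 36 + 65 = 120 bits.
Saving = 195 − 120 = 75 bits.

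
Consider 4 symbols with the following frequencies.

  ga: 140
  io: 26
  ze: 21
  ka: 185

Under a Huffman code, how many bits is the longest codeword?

3

Merge the two lowest-weight nodes at each step:
combine ze(21), io(26) → 47
combine 47, ga(140) → 187
combine ka(185), 187 → 372
The rarest symbols sit at the bottom; the longest codeword is 3 bits.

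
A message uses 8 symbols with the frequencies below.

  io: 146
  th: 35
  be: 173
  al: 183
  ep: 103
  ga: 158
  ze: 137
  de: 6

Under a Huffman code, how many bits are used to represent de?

5

Build the tree from the bottom:
de(6) + th(35) → 41
41 + ep(103) → 144
ze(137) + 144 → 281
io(146) + ga(158) → 304
be(173) + al(183) → 356
281 + 304 → 585
356 + 585 → 941
The subtree containing de is merged 5 times, so code length = 5.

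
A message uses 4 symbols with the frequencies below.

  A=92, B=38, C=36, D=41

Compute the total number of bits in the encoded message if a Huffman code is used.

Greedily combine the two least-frequent nodes:
combine C(36), B(38) → 74
combine D(41), 74 → 115
combine A(92), 115 → 207
The encoded length is the sum of every internal node's weight: 74 + 115 + 207 = 396 bits.

396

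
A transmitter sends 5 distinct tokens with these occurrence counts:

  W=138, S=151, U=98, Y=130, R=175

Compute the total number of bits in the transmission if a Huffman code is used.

Merge the two smallest weights repeatedly:
merge U(98) and Y(130): 228
merge W(138) and S(151): 289
merge R(175) and 228: 403
merge 289 and 403: 692
The encoded length is the sum of every internal node's weight: 228 + 289 + 403 + 692 = 1612 bits.

1612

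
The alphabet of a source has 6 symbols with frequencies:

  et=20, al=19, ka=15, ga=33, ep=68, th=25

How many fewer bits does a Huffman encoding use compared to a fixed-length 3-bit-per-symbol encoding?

102

Fixed-length: 3 bits × 180 symbols = 540 bits.
Huffman merges:
combine ka(15), al(19) → 34
combine et(20), th(25) → 45
combine ga(33), 34 → 67
combine 45, 67 → 112
combine ep(68), 112 → 180
Huffman total = 34 + 45 + 67 + 112 + 180 = 438 bits.
Saving = 540 − 438 = 102 bits.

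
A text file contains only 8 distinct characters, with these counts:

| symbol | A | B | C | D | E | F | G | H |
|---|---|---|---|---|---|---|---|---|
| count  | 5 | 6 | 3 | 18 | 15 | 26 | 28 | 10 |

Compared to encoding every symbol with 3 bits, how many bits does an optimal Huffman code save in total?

Fixed-length: 3 bits × 111 symbols = 333 bits.
Huffman merges:
merge C(3) and A(5): 8
merge B(6) and 8: 14
merge H(10) and 14: 24
merge E(15) and D(18): 33
merge 24 and F(26): 50
merge G(28) and 33: 61
merge 50 and 61: 111
Huffman total = 8 + 14 + 24 + 33 + 50 + 61 + 111 = 301 bits.
Saving = 333 − 301 = 32 bits.

32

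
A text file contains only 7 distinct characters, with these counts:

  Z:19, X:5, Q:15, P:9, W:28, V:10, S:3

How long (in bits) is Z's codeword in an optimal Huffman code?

2

Repeatedly merge the two smallest:
merge S(3) and X(5): 8
merge 8 and P(9): 17
merge V(10) and Q(15): 25
merge 17 and Z(19): 36
merge 25 and W(28): 53
merge 36 and 53: 89
The subtree containing Z is merged 2 times, so code length = 2.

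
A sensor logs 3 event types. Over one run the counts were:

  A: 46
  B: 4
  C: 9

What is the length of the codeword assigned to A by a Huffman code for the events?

1

Repeatedly merge the two smallest:
combine B(4), C(9) → 13
combine 13, A(46) → 59
A is merged only at the final step, so code length = 1.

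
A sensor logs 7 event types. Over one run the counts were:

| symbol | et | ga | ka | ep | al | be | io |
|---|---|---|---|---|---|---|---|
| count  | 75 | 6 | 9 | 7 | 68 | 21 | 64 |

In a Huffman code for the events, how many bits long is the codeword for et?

2

Huffman merges, smallest pair first:
merge ga(6) and ep(7): 13
merge ka(9) and 13: 22
merge be(21) and 22: 43
merge 43 and io(64): 107
merge al(68) and et(75): 143
merge 107 and 143: 250
The subtree containing et is merged 2 times, so code length = 2.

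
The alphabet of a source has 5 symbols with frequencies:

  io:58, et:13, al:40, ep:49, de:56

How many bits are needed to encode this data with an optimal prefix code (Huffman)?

Build the Huffman tree bottom-up:
combine et(13), al(40) → 53
combine ep(49), 53 → 102
combine de(56), io(58) → 114
combine 102, 114 → 216
Total encoded bits = sum of merged weights = 53 + 102 + 114 + 216 = 485.

485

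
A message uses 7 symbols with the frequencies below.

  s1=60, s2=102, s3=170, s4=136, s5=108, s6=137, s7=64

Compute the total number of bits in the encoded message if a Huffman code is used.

Greedily combine the two least-frequent nodes:
s1(60) + s7(64) → 124
s2(102) + s5(108) → 210
124 + s4(136) → 260
s6(137) + s3(170) → 307
210 + 260 → 470
307 + 470 → 777
Total encoded bits = sum of merged weights = 124 + 210 + 260 + 307 + 470 + 777 = 2148.

2148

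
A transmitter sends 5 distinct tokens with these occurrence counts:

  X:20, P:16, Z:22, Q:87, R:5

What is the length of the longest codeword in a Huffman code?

4

Merge the two lowest-weight nodes at each step:
R(5) + P(16) → 21
X(20) + 21 → 41
Z(22) + 41 → 63
63 + Q(87) → 150
Maximum depth reached is 4.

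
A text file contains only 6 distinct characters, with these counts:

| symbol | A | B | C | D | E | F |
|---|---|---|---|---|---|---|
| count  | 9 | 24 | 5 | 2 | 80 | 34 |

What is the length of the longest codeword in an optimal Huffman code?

Merge the two lowest-weight nodes at each step:
D(2) + C(5) → 7
7 + A(9) → 16
16 + B(24) → 40
F(34) + 40 → 74
74 + E(80) → 154
The rarest symbols sit at the bottom; the longest codeword is 5 bits.

5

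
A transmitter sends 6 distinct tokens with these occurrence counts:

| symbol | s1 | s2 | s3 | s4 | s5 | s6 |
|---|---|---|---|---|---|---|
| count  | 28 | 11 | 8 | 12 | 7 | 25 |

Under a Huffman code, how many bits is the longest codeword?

3

Merge the two lowest-weight nodes at each step:
merge s5(7) and s3(8): 15
merge s2(11) and s4(12): 23
merge 15 and 23: 38
merge s6(25) and s1(28): 53
merge 38 and 53: 91
The rarest symbols sit at the bottom; the longest codeword is 3 bits.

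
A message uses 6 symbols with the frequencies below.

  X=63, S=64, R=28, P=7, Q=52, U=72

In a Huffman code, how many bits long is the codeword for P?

Repeatedly merge the two smallest:
P(7) + R(28) → 35
35 + Q(52) → 87
X(63) + S(64) → 127
U(72) + 87 → 159
127 + 159 → 286
P's leaf is at depth 4, giving a 4-bit codeword.

4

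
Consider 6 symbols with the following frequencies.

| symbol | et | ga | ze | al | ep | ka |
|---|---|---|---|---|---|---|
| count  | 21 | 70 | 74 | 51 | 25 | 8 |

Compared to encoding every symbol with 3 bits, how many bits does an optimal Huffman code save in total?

166

Fixed-length: 3 bits × 249 symbols = 747 bits.
Huffman merges:
merge ka(8) and et(21): 29
merge ep(25) and 29: 54
merge al(51) and 54: 105
merge ga(70) and ze(74): 144
merge 105 and 144: 249
Huffman total = 29 + 54 + 105 + 144 + 249 = 581 bits.
Saving = 747 − 581 = 166 bits.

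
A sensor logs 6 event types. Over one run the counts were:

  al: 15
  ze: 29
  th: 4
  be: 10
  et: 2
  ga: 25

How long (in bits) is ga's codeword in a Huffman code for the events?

2

Huffman merges, smallest pair first:
combine et(2), th(4) → 6
combine 6, be(10) → 16
combine al(15), 16 → 31
combine ga(25), ze(29) → 54
combine 31, 54 → 85
ga's leaf is at depth 2, giving a 2-bit codeword.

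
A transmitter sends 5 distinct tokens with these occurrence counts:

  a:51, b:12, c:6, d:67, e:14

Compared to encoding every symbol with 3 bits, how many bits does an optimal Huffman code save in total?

Fixed-length: 3 bits × 150 symbols = 450 bits.
Huffman merges:
c(6) + b(12) → 18
e(14) + 18 → 32
32 + a(51) → 83
d(67) + 83 → 150
Huffman total = 18 + 32 + 83 + 150 = 283 bits.
Saving = 450 − 283 = 167 bits.

167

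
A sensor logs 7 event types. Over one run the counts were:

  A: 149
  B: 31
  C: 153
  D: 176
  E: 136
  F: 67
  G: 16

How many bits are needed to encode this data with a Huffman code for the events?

Build the Huffman tree bottom-up:
combine G(16), B(31) → 47
combine 47, F(67) → 114
combine 114, E(136) → 250
combine A(149), C(153) → 302
combine D(176), 250 → 426
combine 302, 426 → 728
Each symbol's bit-cost is frequency × depth; summing gives 1867 bits (equivalently 47 + 114 + 250 + 302 + 426 + 728).

1867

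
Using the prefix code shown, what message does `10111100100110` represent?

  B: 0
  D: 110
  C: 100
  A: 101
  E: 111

AEBBCD

Read left to right; each codeword is recognised as soon as it completes (prefix code):
  101→A | 111→E | 0→B | 0→B | 100→C | 110→D
Decoded message: AEBBCD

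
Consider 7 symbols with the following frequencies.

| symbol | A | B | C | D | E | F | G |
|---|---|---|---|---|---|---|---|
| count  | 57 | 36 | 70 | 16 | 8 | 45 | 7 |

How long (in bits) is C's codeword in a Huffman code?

2

Huffman merges, smallest pair first:
G(7) + E(8) → 15
15 + D(16) → 31
31 + B(36) → 67
F(45) + A(57) → 102
67 + C(70) → 137
102 + 137 → 239
C's leaf is at depth 2, giving a 2-bit codeword.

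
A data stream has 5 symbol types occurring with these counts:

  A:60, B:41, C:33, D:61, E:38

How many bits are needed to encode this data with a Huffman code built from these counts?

537

Merge the two smallest weights repeatedly:
merge C(33) and E(38): 71
merge B(41) and A(60): 101
merge D(61) and 71: 132
merge 101 and 132: 233
The encoded length is the sum of every internal node's weight: 71 + 101 + 132 + 233 = 537 bits.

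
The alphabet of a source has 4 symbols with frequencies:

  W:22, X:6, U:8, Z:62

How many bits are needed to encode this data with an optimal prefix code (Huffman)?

148

Greedily combine the two least-frequent nodes:
merge X(6) and U(8): 14
merge 14 and W(22): 36
merge 36 and Z(62): 98
The encoded length is the sum of every internal node's weight: 14 + 36 + 98 = 148 bits.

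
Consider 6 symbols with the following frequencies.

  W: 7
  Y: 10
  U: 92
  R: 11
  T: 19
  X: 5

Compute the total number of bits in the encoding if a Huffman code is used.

260

Merge the two smallest weights repeatedly:
merge X(5) and W(7): 12
merge Y(10) and R(11): 21
merge 12 and T(19): 31
merge 21 and 31: 52
merge 52 and U(92): 144
The encoded length is the sum of every internal node's weight: 12 + 21 + 31 + 52 + 144 = 260 bits.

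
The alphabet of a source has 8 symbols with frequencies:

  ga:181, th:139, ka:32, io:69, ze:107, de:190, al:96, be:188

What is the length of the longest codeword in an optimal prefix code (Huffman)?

4

Merge the two lowest-weight nodes at each step:
ka(32) + io(69) → 101
al(96) + 101 → 197
ze(107) + th(139) → 246
ga(181) + be(188) → 369
de(190) + 197 → 387
246 + 369 → 615
387 + 615 → 1002
Maximum depth reached is 4.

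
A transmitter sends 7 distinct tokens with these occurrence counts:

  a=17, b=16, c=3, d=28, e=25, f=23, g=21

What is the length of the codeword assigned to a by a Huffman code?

Repeatedly merge the two smallest:
merge c(3) and b(16): 19
merge a(17) and 19: 36
merge g(21) and f(23): 44
merge e(25) and d(28): 53
merge 36 and 44: 80
merge 53 and 80: 133
a's leaf is at depth 3, giving a 3-bit codeword.

3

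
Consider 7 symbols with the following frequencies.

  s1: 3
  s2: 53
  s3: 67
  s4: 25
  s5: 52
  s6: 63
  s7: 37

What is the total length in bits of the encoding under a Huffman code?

798

Build the Huffman tree bottom-up:
s1(3) + s4(25) → 28
28 + s7(37) → 65
s5(52) + s2(53) → 105
s6(63) + 65 → 128
s3(67) + 105 → 172
128 + 172 → 300
Total encoded bits = sum of merged weights = 28 + 65 + 105 + 128 + 172 + 300 = 798.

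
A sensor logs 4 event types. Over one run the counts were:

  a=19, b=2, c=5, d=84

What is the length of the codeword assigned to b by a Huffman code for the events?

Huffman merges, smallest pair first:
merge b(2) and c(5): 7
merge 7 and a(19): 26
merge 26 and d(84): 110
b's leaf is at depth 3, giving a 3-bit codeword.

3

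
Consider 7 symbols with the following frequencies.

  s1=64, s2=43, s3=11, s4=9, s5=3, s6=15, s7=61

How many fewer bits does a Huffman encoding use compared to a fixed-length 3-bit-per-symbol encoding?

133

Fixed-length: 3 bits × 206 symbols = 618 bits.
Huffman merges:
merge s5(3) and s4(9): 12
merge s3(11) and 12: 23
merge s6(15) and 23: 38
merge 38 and s2(43): 81
merge s7(61) and s1(64): 125
merge 81 and 125: 206
Huffman total = 12 + 23 + 38 + 81 + 125 + 206 = 485 bits.
Saving = 618 − 485 = 133 bits.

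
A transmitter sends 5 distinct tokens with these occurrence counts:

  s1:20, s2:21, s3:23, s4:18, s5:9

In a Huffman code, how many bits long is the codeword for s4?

3

Huffman merges, smallest pair first:
combine s5(9), s4(18) → 27
combine s1(20), s2(21) → 41
combine s3(23), 27 → 50
combine 41, 50 → 91
s4's leaf is at depth 3, giving a 3-bit codeword.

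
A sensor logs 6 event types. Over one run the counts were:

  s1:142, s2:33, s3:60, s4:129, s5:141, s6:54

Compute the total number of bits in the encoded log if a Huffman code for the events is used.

1352

Build the Huffman tree bottom-up:
combine s2(33), s6(54) → 87
combine s3(60), 87 → 147
combine s4(129), s5(141) → 270
combine s1(142), 147 → 289
combine 270, 289 → 559
Total encoded bits = sum of merged weights = 87 + 147 + 270 + 289 + 559 = 1352.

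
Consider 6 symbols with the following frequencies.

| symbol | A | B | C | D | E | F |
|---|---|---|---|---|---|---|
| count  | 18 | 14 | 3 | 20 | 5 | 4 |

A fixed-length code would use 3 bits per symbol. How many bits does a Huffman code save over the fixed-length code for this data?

45

Fixed-length: 3 bits × 64 symbols = 192 bits.
Huffman merges:
merge C(3) and F(4): 7
merge E(5) and 7: 12
merge 12 and B(14): 26
merge A(18) and D(20): 38
merge 26 and 38: 64
Huffman total = 7 + 12 + 26 + 38 + 64 = 147 bits.
Saving = 192 − 147 = 45 bits.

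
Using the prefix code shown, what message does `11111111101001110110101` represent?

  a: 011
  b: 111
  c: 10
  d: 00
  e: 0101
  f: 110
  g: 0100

Read left to right; each codeword is recognised as soon as it completes (prefix code):
  111→b | 111→b | 111→b | 0100→g | 111→b | 011→a | 0101→e
Decoded message: bbbgbae

bbbgbae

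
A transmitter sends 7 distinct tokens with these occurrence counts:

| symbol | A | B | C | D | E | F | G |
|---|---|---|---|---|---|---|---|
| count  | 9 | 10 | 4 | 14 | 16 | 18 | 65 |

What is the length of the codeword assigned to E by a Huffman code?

3

Repeatedly merge the two smallest:
merge C(4) and A(9): 13
merge B(10) and 13: 23
merge D(14) and E(16): 30
merge F(18) and 23: 41
merge 30 and 41: 71
merge G(65) and 71: 136
E's leaf is at depth 3, giving a 3-bit codeword.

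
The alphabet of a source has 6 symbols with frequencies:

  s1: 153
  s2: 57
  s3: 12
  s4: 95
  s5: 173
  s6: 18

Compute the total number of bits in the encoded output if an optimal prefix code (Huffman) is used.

Greedily combine the two least-frequent nodes:
combine s3(12), s6(18) → 30
combine 30, s2(57) → 87
combine 87, s4(95) → 182
combine s1(153), s5(173) → 326
combine 182, 326 → 508
Each symbol's bit-cost is frequency × depth; summing gives 1133 bits (equivalently 30 + 87 + 182 + 326 + 508).

1133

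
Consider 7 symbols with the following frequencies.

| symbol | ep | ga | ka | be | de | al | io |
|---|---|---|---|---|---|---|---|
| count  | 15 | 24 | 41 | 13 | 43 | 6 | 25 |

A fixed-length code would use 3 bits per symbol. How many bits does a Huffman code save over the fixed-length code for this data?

65

Fixed-length: 3 bits × 167 symbols = 501 bits.
Huffman merges:
merge al(6) and be(13): 19
merge ep(15) and 19: 34
merge ga(24) and io(25): 49
merge 34 and ka(41): 75
merge de(43) and 49: 92
merge 75 and 92: 167
Huffman total = 19 + 34 + 49 + 75 + 92 + 167 = 436 bits.
Saving = 501 − 436 = 65 bits.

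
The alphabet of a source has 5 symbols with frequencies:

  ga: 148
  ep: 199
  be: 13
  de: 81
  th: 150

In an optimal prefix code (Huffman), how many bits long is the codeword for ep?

2

Repeatedly merge the two smallest:
be(13) + de(81) → 94
94 + ga(148) → 242
th(150) + ep(199) → 349
242 + 349 → 591
ep sits 2 levels below the root, so its codeword is 2 bits.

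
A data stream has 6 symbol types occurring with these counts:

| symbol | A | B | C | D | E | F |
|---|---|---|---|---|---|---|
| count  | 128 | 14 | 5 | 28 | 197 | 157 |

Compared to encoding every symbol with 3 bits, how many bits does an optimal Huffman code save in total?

485

Fixed-length: 3 bits × 529 symbols = 1587 bits.
Huffman merges:
C(5) + B(14) → 19
19 + D(28) → 47
47 + A(128) → 175
F(157) + 175 → 332
E(197) + 332 → 529
Huffman total = 19 + 47 + 175 + 332 + 529 = 1102 bits.
Saving = 1587 − 1102 = 485 bits.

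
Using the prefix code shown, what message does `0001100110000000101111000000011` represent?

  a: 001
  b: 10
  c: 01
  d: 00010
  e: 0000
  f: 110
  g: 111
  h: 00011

habeacgeh

Read left to right; each codeword is recognised as soon as it completes (prefix code):
  00011→h | 001→a | 10→b | 0000→e | 001→a | 01→c | 111→g | 0000→e | 00011→h
Decoded message: habeacgeh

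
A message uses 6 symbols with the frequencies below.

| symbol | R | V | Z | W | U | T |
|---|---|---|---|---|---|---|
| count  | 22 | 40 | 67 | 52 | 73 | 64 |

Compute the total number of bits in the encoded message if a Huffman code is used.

Build the Huffman tree bottom-up:
combine R(22), V(40) → 62
combine W(52), 62 → 114
combine T(64), Z(67) → 131
combine U(73), 114 → 187
combine 131, 187 → 318
The encoded length is the sum of every internal node's weight: 62 + 114 + 131 + 187 + 318 = 812 bits.

812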